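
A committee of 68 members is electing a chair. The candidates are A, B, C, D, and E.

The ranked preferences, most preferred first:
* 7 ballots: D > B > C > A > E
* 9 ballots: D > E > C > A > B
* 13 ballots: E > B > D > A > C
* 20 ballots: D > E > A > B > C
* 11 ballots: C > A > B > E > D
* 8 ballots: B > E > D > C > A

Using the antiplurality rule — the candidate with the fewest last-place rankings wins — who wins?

E

Last-place votes: A 8, B 9, C 33, D 11, E 7.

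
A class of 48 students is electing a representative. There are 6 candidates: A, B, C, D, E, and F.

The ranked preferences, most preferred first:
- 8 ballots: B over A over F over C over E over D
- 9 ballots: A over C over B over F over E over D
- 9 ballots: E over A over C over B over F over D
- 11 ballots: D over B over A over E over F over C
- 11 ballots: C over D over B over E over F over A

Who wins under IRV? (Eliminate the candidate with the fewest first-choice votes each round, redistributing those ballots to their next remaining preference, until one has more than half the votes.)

Round 1: A 9, B 8, C 11, D 11, E 9, F 0. F eliminated.
Round 2: A 9, B 8, C 11, D 11, E 9. B eliminated.
Round 3: A 17, C 11, D 11, E 9. E eliminated.
Round 4: A 26, C 11, D 11. A has a majority (≥25).

A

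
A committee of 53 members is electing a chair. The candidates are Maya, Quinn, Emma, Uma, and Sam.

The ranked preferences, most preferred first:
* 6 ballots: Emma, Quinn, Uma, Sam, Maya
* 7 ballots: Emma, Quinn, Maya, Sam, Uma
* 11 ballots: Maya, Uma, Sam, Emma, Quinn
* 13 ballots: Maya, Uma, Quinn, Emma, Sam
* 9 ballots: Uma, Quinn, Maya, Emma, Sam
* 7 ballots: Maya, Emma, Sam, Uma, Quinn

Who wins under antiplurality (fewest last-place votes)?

Last-place votes: Maya 6, Quinn 18, Emma 0, Uma 7, Sam 22.

Emma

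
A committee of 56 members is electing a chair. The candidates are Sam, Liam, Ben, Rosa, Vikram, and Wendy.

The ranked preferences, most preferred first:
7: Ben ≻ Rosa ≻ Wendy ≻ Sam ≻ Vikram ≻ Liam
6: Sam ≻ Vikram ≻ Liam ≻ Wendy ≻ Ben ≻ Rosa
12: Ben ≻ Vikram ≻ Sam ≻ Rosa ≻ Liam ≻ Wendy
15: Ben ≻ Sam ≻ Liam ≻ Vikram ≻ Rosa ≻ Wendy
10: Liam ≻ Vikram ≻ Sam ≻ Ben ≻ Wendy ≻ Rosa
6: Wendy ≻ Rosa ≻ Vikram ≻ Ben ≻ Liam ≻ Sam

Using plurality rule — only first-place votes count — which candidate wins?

Ben

First-place votes: Sam 6, Liam 10, Ben 34, Rosa 0, Vikram 0, Wendy 6.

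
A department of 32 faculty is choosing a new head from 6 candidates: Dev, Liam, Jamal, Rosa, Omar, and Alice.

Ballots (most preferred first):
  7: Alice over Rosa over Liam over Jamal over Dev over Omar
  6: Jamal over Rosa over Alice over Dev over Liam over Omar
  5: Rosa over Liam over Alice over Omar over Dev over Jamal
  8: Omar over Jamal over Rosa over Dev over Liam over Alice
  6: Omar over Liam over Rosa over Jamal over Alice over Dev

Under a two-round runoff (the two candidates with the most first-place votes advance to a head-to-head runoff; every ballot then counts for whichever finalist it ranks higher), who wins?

Round 1 first-place votes: Dev 0, Liam 0, Jamal 6, Rosa 5, Omar 14, Alice 7. Omar and Alice advance.
Runoff: Omar is ranked above Alice on 14 ballots, Alice above Omar on 18.

Alice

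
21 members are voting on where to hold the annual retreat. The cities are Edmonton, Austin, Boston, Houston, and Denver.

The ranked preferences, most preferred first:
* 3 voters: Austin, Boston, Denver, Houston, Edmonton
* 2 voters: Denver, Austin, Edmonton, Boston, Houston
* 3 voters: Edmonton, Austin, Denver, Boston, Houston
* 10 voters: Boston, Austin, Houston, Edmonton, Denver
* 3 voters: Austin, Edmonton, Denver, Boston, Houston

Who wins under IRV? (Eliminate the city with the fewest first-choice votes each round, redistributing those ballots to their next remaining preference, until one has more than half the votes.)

Round 1: Edmonton 3, Austin 6, Boston 10, Houston 0, Denver 2. Houston eliminated.
Round 2: Edmonton 3, Austin 6, Boston 10, Denver 2. Denver eliminated.
Round 3: Edmonton 3, Austin 8, Boston 10. Edmonton eliminated.
Round 4: Austin 11, Boston 10. Austin has a majority (≥11).

Austin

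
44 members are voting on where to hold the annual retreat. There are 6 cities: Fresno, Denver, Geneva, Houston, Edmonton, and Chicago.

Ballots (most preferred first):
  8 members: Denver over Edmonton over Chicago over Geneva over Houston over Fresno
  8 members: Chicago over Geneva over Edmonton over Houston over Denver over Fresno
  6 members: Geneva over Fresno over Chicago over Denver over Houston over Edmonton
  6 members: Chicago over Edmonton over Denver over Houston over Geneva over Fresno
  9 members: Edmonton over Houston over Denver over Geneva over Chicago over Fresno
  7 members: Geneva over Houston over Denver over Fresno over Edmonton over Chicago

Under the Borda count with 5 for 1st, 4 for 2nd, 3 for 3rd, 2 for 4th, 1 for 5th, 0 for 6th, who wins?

Fresno: 8×0 + 8×0 + 6×4 + 6×0 + 9×0 + 7×2 = 38
Denver: 8×5 + 8×1 + 6×2 + 6×3 + 9×3 + 7×3 = 126
Geneva: 8×2 + 8×4 + 6×5 + 6×1 + 9×2 + 7×5 = 137
Houston: 8×1 + 8×2 + 6×1 + 6×2 + 9×4 + 7×4 = 106
Edmonton: 8×4 + 8×3 + 6×0 + 6×4 + 9×5 + 7×1 = 132
Chicago: 8×3 + 8×5 + 6×3 + 6×5 + 9×1 + 7×0 = 121

Geneva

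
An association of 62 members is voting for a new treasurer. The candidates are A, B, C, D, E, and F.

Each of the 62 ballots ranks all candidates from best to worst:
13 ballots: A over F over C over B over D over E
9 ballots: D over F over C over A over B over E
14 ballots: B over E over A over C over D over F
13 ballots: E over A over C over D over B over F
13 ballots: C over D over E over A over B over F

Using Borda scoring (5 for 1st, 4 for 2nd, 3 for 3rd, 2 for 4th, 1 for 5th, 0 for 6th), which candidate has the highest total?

A

A: 13×5 + 9×2 + 14×3 + 13×4 + 13×2 = 203
B: 13×2 + 9×1 + 14×5 + 13×1 + 13×1 = 131
C: 13×3 + 9×3 + 14×2 + 13×3 + 13×5 = 198
D: 13×1 + 9×5 + 14×1 + 13×2 + 13×4 = 150
E: 13×0 + 9×0 + 14×4 + 13×5 + 13×3 = 160
F: 13×4 + 9×4 + 14×0 + 13×0 + 13×0 = 88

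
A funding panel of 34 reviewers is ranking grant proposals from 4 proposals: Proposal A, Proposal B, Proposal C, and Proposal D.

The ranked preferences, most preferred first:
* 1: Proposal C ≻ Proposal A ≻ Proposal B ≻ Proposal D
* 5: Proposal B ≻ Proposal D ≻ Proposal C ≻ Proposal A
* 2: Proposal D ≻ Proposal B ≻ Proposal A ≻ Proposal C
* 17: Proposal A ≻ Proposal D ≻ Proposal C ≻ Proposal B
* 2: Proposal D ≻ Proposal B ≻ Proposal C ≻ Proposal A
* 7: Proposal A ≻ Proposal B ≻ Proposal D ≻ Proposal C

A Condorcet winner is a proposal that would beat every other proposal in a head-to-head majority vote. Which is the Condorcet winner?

Proposal A vs Proposal B: 25–9
Proposal A vs Proposal C: 26–8
Proposal A vs Proposal D: 25–9
Proposal A beats every other proposal.

Proposal A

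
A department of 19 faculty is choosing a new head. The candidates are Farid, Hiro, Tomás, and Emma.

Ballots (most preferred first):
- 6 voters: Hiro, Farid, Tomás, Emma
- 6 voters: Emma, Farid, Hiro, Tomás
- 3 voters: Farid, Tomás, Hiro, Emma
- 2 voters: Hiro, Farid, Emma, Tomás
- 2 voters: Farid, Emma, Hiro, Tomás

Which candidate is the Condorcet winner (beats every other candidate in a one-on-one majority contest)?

Farid

Farid vs Hiro: 11–8
Farid vs Tomás: 19–0
Farid vs Emma: 13–6
Farid beats every other candidate.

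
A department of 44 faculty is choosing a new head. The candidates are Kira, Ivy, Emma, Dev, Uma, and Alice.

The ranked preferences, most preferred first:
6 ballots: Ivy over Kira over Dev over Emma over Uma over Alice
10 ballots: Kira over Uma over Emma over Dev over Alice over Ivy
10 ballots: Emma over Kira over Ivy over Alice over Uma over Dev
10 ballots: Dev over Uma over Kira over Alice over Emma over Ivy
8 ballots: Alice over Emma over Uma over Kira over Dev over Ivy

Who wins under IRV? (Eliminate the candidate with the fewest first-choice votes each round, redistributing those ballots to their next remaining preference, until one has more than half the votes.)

Kira

Round 1: Kira 10, Ivy 6, Emma 10, Dev 10, Uma 0, Alice 8. Uma eliminated.
Round 2: Kira 10, Ivy 6, Emma 10, Dev 10, Alice 8. Ivy eliminated.
Round 3: Kira 16, Emma 10, Dev 10, Alice 8. Alice eliminated.
Round 4: Kira 16, Emma 18, Dev 10. Dev eliminated.
Round 5: Kira 26, Emma 18. Kira has a majority (≥23).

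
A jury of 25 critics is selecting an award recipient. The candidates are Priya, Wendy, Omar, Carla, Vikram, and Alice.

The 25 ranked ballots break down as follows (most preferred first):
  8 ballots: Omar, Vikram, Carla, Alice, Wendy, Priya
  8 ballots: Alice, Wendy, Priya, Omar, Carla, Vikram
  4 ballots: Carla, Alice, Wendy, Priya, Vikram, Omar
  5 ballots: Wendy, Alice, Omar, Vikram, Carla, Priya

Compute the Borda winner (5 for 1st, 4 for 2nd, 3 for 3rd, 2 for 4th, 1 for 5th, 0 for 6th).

Alice

Priya: 8×0 + 8×3 + 4×2 + 5×0 = 32
Wendy: 8×1 + 8×4 + 4×3 + 5×5 = 77
Omar: 8×5 + 8×2 + 4×0 + 5×3 = 71
Carla: 8×3 + 8×1 + 4×5 + 5×1 = 57
Vikram: 8×4 + 8×0 + 4×1 + 5×2 = 46
Alice: 8×2 + 8×5 + 4×4 + 5×4 = 92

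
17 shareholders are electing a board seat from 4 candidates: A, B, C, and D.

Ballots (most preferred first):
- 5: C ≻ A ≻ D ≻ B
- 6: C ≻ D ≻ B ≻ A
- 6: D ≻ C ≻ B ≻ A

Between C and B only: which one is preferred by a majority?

C is ranked above B on 17 ballots; B above C on 0.

C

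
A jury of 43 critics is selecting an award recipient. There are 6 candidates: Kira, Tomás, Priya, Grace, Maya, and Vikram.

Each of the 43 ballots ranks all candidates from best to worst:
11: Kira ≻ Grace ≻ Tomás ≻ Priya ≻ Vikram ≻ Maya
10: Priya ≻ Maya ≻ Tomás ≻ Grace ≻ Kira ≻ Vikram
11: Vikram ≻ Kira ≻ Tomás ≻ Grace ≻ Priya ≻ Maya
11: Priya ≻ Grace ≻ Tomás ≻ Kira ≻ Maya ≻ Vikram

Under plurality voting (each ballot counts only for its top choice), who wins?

Priya

First-place votes: Kira 11, Tomás 0, Priya 21, Grace 0, Maya 0, Vikram 11.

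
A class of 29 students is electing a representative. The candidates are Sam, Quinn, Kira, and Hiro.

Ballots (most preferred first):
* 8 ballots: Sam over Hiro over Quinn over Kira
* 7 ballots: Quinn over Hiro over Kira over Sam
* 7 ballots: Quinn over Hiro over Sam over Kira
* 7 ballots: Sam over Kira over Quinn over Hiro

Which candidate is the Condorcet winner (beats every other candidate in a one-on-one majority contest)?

Sam

Sam vs Quinn: 15–14
Sam vs Kira: 22–7
Sam vs Hiro: 15–14
Sam beats every other candidate.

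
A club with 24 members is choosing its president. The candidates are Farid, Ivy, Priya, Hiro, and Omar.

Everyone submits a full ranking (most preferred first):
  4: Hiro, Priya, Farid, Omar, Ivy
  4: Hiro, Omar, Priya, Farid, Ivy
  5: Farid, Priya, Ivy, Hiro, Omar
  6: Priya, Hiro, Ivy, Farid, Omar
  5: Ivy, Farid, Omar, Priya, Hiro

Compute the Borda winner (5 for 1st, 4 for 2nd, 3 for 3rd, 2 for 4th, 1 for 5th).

Priya

Farid: 4×3 + 4×2 + 5×5 + 6×2 + 5×4 = 77
Ivy: 4×1 + 4×1 + 5×3 + 6×3 + 5×5 = 66
Priya: 4×4 + 4×3 + 5×4 + 6×5 + 5×2 = 88
Hiro: 4×5 + 4×5 + 5×2 + 6×4 + 5×1 = 79
Omar: 4×2 + 4×4 + 5×1 + 6×1 + 5×3 = 50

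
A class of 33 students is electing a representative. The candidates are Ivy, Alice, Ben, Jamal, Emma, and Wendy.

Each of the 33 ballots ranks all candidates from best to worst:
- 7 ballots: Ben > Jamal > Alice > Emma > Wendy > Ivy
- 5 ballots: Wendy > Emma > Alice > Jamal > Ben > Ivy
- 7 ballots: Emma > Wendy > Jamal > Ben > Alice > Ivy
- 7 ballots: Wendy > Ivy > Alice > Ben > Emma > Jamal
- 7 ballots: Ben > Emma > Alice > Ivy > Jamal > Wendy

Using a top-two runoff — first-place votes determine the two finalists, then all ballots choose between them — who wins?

Round 1 first-place votes: Ivy 0, Alice 0, Ben 14, Jamal 0, Emma 7, Wendy 12. Ben and Wendy advance.
Runoff: Ben is ranked above Wendy on 14 ballots, Wendy above Ben on 19.

Wendy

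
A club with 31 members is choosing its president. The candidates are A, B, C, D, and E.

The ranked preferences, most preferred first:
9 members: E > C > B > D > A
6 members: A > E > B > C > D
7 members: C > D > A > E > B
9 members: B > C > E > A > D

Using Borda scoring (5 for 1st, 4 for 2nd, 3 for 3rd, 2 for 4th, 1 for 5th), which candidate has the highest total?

C

A: 9×1 + 6×5 + 7×3 + 9×2 = 78
B: 9×3 + 6×3 + 7×1 + 9×5 = 97
C: 9×4 + 6×2 + 7×5 + 9×4 = 119
D: 9×2 + 6×1 + 7×4 + 9×1 = 61
E: 9×5 + 6×4 + 7×2 + 9×3 = 110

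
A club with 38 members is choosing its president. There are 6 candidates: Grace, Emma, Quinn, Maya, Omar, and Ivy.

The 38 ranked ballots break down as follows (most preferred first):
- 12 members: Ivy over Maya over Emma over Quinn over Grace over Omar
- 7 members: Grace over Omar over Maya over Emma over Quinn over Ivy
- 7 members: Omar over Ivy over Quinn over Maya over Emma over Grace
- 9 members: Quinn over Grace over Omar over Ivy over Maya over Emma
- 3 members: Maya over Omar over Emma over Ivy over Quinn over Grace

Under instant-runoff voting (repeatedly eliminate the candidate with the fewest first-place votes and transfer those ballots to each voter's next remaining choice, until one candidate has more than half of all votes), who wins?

Round 1: Grace 7, Emma 0, Quinn 9, Maya 3, Omar 7, Ivy 12. Emma eliminated.
Round 2: Grace 7, Quinn 9, Maya 3, Omar 7, Ivy 12. Maya eliminated.
Round 3: Grace 7, Quinn 9, Omar 10, Ivy 12. Grace eliminated.
Round 4: Quinn 9, Omar 17, Ivy 12. Quinn eliminated.
Round 5: Omar 26, Ivy 12. Omar has a majority (≥20).

Omar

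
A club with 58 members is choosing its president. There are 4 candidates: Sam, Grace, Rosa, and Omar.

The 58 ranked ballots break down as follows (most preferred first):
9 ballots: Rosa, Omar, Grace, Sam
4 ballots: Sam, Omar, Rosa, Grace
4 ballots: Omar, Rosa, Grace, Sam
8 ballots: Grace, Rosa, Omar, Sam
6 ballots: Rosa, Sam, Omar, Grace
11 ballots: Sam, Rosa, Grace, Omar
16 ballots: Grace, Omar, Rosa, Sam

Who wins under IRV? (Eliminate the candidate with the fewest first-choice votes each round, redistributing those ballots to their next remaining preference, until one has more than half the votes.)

Rosa

Round 1: Sam 15, Grace 24, Rosa 15, Omar 4. Omar eliminated.
Round 2: Sam 15, Grace 24, Rosa 19. Sam eliminated.
Round 3: Grace 24, Rosa 34. Rosa has a majority (≥30).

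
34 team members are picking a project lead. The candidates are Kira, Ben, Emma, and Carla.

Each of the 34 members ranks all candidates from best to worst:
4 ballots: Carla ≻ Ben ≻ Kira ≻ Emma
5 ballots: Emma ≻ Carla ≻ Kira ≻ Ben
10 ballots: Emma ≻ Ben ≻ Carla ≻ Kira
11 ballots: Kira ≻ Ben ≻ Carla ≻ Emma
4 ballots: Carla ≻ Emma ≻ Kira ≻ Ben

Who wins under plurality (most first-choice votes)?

Emma

First-place votes: Kira 11, Ben 0, Emma 15, Carla 8.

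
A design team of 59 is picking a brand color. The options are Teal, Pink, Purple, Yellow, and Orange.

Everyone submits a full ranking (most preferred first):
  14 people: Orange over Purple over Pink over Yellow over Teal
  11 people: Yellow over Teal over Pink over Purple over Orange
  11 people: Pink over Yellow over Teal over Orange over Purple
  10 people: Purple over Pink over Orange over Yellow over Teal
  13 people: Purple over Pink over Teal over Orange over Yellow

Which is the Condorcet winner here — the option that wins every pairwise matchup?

Purple

Purple vs Teal: 37–22
Purple vs Pink: 37–22
Purple vs Yellow: 37–22
Purple vs Orange: 34–25
Purple beats every other option.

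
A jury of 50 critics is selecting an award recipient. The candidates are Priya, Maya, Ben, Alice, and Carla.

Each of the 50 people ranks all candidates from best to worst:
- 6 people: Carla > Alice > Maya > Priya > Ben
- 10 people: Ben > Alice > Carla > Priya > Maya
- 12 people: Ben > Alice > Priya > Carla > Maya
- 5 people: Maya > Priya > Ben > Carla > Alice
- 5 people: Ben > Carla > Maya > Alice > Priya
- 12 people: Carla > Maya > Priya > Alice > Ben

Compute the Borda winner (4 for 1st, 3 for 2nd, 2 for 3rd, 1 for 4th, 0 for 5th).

Priya: 6×1 + 10×1 + 12×2 + 5×3 + 5×0 + 12×2 = 79
Maya: 6×2 + 10×0 + 12×0 + 5×4 + 5×2 + 12×3 = 78
Ben: 6×0 + 10×4 + 12×4 + 5×2 + 5×4 + 12×0 = 118
Alice: 6×3 + 10×3 + 12×3 + 5×0 + 5×1 + 12×1 = 101
Carla: 6×4 + 10×2 + 12×1 + 5×1 + 5×3 + 12×4 = 124

Carla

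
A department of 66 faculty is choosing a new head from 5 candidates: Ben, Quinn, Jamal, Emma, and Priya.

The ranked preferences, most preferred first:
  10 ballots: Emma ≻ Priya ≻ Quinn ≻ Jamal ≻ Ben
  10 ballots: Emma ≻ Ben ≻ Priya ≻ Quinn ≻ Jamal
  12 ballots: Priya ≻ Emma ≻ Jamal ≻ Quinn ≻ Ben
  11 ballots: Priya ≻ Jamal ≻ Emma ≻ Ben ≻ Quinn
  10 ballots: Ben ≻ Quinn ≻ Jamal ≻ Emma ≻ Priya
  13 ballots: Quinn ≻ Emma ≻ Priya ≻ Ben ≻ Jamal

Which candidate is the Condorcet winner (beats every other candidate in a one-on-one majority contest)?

Emma

Emma vs Ben: 56–10
Emma vs Quinn: 43–23
Emma vs Jamal: 45–21
Emma vs Priya: 43–23
Emma beats every other candidate.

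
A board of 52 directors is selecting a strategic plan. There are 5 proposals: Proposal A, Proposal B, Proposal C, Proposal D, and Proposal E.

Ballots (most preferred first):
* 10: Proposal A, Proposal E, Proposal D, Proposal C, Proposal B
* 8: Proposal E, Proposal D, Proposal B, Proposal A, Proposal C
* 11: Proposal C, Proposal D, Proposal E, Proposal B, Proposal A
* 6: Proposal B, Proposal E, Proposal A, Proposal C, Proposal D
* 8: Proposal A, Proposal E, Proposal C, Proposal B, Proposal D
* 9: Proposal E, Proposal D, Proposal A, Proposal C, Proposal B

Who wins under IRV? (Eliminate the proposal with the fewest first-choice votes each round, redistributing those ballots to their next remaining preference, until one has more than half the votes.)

Round 1: Proposal A 18, Proposal B 6, Proposal C 11, Proposal D 0, Proposal E 17. Proposal D eliminated.
Round 2: Proposal A 18, Proposal B 6, Proposal C 11, Proposal E 17. Proposal B eliminated.
Round 3: Proposal A 18, Proposal C 11, Proposal E 23. Proposal C eliminated.
Round 4: Proposal A 18, Proposal E 34. Proposal E has a majority (≥27).

Proposal E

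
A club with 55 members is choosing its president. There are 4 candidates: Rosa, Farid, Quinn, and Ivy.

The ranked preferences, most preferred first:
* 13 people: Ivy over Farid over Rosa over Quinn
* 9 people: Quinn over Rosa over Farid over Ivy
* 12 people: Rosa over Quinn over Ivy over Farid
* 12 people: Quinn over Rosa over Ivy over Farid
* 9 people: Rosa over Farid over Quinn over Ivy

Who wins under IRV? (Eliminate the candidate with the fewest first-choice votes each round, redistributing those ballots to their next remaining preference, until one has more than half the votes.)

Round 1: Rosa 21, Farid 0, Quinn 21, Ivy 13. Farid eliminated.
Round 2: Rosa 21, Quinn 21, Ivy 13. Ivy eliminated.
Round 3: Rosa 34, Quinn 21. Rosa has a majority (≥28).

Rosa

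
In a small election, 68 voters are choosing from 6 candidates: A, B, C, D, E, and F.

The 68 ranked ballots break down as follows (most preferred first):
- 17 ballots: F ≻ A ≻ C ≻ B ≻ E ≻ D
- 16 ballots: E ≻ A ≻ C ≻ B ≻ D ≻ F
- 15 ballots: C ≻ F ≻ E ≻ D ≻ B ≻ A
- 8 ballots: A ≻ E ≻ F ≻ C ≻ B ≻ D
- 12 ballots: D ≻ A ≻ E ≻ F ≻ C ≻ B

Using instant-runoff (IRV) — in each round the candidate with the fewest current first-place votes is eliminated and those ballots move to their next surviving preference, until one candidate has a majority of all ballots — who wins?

Round 1: A 8, B 0, C 15, D 12, E 16, F 17. B eliminated.
Round 2: A 8, C 15, D 12, E 16, F 17. A eliminated.
Round 3: C 15, D 12, E 24, F 17. D eliminated.
Round 4: C 15, E 36, F 17. E has a majority (≥35).

E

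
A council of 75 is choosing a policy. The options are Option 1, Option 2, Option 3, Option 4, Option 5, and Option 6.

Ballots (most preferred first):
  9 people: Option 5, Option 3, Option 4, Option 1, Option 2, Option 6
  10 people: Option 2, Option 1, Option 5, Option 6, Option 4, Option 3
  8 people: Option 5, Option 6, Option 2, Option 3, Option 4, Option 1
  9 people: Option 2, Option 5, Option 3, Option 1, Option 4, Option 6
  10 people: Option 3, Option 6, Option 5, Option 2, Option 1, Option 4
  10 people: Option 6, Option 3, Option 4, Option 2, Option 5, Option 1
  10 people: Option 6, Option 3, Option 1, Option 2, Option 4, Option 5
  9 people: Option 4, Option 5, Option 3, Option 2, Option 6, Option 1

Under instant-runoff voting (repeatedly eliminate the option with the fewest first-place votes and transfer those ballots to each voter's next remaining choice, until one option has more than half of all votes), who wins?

Round 1: Option 1 0, Option 2 19, Option 3 10, Option 4 9, Option 5 17, Option 6 20. Option 1 eliminated.
Round 2: Option 2 19, Option 3 10, Option 4 9, Option 5 17, Option 6 20. Option 4 eliminated.
Round 3: Option 2 19, Option 3 10, Option 5 26, Option 6 20. Option 3 eliminated.
Round 4: Option 2 19, Option 5 26, Option 6 30. Option 2 eliminated.
Round 5: Option 5 45, Option 6 30. Option 5 has a majority (≥38).

Option 5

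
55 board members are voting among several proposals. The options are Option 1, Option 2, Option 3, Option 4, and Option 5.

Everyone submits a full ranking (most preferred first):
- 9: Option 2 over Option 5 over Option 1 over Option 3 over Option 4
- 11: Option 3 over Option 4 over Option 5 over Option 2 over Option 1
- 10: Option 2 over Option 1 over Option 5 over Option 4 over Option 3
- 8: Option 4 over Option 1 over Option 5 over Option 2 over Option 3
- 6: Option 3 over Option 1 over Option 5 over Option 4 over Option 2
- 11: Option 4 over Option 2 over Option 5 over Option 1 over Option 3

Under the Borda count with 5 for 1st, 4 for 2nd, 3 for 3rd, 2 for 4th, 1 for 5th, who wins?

Option 2

Option 1: 9×3 + 11×1 + 10×4 + 8×4 + 6×4 + 11×2 = 156
Option 2: 9×5 + 11×2 + 10×5 + 8×2 + 6×1 + 11×4 = 183
Option 3: 9×2 + 11×5 + 10×1 + 8×1 + 6×5 + 11×1 = 132
Option 4: 9×1 + 11×4 + 10×2 + 8×5 + 6×2 + 11×5 = 180
Option 5: 9×4 + 11×3 + 10×3 + 8×3 + 6×3 + 11×3 = 174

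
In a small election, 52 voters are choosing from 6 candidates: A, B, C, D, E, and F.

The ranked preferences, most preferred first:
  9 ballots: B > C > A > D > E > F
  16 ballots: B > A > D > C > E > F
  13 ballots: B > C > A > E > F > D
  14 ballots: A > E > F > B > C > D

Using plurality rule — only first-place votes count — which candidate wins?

First-place votes: A 14, B 38, C 0, D 0, E 0, F 0.

B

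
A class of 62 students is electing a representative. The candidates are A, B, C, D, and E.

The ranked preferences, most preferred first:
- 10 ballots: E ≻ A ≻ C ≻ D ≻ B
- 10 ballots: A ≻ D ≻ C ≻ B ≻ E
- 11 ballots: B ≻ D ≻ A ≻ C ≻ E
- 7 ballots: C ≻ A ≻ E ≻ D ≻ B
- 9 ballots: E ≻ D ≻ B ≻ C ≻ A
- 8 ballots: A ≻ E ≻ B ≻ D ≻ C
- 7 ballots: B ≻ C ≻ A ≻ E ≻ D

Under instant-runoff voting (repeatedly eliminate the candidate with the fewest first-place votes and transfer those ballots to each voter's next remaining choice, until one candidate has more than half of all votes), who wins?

A

Round 1: A 18, B 18, C 7, D 0, E 19. D eliminated.
Round 2: A 18, B 18, C 7, E 19. C eliminated.
Round 3: A 25, B 18, E 19. B eliminated.
Round 4: A 43, E 19. A has a majority (≥32).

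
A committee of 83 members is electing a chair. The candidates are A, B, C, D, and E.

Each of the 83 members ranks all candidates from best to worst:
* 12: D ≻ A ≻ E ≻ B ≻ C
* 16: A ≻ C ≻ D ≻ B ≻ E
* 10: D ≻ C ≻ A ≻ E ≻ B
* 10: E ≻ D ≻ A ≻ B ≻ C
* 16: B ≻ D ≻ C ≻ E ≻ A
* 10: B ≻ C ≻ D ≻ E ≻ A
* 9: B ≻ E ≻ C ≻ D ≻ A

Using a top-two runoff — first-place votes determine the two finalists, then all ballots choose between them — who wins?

D

Round 1 first-place votes: A 16, B 35, C 0, D 22, E 10. B and D advance.
Runoff: B is ranked above D on 35 ballots, D above B on 48.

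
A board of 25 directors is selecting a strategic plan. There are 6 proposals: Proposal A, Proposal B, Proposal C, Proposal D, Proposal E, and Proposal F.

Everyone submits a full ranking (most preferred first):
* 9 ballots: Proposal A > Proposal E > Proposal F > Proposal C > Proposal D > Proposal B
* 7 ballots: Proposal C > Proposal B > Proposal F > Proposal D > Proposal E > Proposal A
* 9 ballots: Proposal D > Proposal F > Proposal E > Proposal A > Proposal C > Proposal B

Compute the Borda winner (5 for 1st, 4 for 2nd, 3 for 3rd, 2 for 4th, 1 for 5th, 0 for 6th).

Proposal A: 9×5 + 7×0 + 9×2 = 63
Proposal B: 9×0 + 7×4 + 9×0 = 28
Proposal C: 9×2 + 7×5 + 9×1 = 62
Proposal D: 9×1 + 7×2 + 9×5 = 68
Proposal E: 9×4 + 7×1 + 9×3 = 70
Proposal F: 9×3 + 7×3 + 9×4 = 84

Proposal F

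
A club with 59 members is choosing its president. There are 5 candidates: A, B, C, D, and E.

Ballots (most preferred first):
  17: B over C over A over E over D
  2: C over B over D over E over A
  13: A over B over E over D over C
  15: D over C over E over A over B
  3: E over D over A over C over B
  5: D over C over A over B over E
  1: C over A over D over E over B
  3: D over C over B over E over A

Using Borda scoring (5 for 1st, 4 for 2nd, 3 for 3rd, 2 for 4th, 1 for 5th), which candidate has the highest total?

C

A: 17×3 + 2×1 + 13×5 + 15×2 + 3×3 + 5×3 + 1×4 + 3×1 = 179
B: 17×5 + 2×4 + 13×4 + 15×1 + 3×1 + 5×2 + 1×1 + 3×3 = 183
C: 17×4 + 2×5 + 13×1 + 15×4 + 3×2 + 5×4 + 1×5 + 3×4 = 194
D: 17×1 + 2×3 + 13×2 + 15×5 + 3×4 + 5×5 + 1×3 + 3×5 = 179
E: 17×2 + 2×2 + 13×3 + 15×3 + 3×5 + 5×1 + 1×2 + 3×2 = 150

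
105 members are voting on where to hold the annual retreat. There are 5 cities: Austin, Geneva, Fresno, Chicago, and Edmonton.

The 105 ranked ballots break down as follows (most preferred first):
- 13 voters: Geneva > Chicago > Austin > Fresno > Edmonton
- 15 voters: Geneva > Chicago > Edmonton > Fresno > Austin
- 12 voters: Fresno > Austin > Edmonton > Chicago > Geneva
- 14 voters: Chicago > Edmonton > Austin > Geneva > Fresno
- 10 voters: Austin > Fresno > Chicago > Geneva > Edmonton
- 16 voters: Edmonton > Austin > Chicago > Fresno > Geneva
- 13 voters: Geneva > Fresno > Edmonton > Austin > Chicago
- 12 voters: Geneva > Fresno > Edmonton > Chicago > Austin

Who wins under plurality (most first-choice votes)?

Geneva

First-place votes: Austin 10, Geneva 53, Fresno 12, Chicago 14, Edmonton 16.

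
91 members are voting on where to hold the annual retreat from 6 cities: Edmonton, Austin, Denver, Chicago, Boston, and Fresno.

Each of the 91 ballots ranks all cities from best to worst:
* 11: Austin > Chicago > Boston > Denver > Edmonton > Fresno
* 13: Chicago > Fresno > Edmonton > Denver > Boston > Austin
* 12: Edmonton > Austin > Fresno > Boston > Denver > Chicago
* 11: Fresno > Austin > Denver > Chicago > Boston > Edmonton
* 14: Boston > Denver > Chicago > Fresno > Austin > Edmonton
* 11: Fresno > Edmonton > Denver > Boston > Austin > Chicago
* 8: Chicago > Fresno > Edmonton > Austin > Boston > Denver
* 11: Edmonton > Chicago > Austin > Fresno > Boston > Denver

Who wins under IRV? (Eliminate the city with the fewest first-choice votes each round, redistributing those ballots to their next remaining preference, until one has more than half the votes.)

Round 1: Edmonton 23, Austin 11, Denver 0, Chicago 21, Boston 14, Fresno 22. Denver eliminated.
Round 2: Edmonton 23, Austin 11, Chicago 21, Boston 14, Fresno 22. Austin eliminated.
Round 3: Edmonton 23, Chicago 32, Boston 14, Fresno 22. Boston eliminated.
Round 4: Edmonton 23, Chicago 46, Fresno 22. Chicago has a majority (≥46).

Chicago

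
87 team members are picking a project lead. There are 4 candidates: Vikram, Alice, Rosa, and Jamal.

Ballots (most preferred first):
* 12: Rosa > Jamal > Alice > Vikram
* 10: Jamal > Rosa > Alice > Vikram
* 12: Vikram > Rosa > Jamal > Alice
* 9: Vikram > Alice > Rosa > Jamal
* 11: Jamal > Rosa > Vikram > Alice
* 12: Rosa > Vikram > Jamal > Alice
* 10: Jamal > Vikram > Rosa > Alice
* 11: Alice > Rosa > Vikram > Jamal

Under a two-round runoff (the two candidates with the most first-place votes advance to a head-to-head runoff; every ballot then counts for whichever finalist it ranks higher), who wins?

Round 1 first-place votes: Vikram 21, Alice 11, Rosa 24, Jamal 31. Jamal and Rosa advance.
Runoff: Jamal is ranked above Rosa on 31 ballots, Rosa above Jamal on 56.

Rosa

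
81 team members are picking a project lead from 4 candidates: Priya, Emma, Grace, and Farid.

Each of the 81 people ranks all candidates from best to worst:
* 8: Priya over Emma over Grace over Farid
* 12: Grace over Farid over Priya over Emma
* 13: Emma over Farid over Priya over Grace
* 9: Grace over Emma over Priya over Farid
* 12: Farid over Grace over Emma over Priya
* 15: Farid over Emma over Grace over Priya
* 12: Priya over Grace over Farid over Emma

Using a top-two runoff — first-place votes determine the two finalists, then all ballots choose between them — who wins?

Round 1 first-place votes: Priya 20, Emma 13, Grace 21, Farid 27. Farid and Grace advance.
Runoff: Farid is ranked above Grace on 40 ballots, Grace above Farid on 41.

Grace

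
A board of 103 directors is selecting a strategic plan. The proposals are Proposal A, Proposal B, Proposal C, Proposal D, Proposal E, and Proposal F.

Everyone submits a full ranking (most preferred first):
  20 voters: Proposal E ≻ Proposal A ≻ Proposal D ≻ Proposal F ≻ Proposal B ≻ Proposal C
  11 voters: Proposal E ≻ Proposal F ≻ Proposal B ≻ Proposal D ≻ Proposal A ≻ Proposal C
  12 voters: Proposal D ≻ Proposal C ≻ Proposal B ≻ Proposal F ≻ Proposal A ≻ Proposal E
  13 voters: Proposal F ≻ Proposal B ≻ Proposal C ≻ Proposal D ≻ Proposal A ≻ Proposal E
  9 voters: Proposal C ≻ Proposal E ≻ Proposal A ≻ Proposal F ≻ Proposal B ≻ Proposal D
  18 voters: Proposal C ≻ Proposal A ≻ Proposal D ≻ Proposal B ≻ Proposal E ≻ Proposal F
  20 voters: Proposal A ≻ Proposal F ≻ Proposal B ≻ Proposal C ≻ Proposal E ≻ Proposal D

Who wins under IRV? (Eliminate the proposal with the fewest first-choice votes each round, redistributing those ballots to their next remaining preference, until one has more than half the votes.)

Proposal C

Round 1: Proposal A 20, Proposal B 0, Proposal C 27, Proposal D 12, Proposal E 31, Proposal F 13. Proposal B eliminated.
Round 2: Proposal A 20, Proposal C 27, Proposal D 12, Proposal E 31, Proposal F 13. Proposal D eliminated.
Round 3: Proposal A 20, Proposal C 39, Proposal E 31, Proposal F 13. Proposal F eliminated.
Round 4: Proposal A 20, Proposal C 52, Proposal E 31. Proposal C has a majority (≥52).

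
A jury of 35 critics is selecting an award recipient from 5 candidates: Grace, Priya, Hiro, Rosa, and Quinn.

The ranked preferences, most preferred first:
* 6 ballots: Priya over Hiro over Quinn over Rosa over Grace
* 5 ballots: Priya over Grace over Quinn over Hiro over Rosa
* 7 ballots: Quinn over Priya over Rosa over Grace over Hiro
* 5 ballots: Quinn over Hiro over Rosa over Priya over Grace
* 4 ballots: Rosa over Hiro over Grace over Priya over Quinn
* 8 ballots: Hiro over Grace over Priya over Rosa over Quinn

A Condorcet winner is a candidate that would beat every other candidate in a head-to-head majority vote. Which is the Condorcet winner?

Priya

Priya vs Grace: 23–12
Priya vs Hiro: 18–17
Priya vs Rosa: 26–9
Priya vs Quinn: 23–12
Priya beats every other candidate.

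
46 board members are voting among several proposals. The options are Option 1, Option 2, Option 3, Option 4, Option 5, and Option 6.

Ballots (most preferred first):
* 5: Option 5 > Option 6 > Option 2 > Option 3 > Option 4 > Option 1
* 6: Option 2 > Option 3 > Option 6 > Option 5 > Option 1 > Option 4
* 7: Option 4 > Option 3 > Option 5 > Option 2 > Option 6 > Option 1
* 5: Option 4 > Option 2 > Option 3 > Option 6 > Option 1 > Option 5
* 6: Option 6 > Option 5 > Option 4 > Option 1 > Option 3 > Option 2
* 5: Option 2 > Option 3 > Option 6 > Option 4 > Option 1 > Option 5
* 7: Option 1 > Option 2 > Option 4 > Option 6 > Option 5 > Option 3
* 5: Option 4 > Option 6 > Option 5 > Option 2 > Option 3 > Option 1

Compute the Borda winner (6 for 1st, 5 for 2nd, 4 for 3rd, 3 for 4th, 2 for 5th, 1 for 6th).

Option 1: 5×1 + 6×2 + 7×1 + 5×2 + 6×3 + 5×2 + 7×6 + 5×1 = 109
Option 2: 5×4 + 6×6 + 7×3 + 5×5 + 6×1 + 5×6 + 7×5 + 5×3 = 188
Option 3: 5×3 + 6×5 + 7×5 + 5×4 + 6×2 + 5×5 + 7×1 + 5×2 = 154
Option 4: 5×2 + 6×1 + 7×6 + 5×6 + 6×4 + 5×3 + 7×4 + 5×6 = 185
Option 5: 5×6 + 6×3 + 7×4 + 5×1 + 6×5 + 5×1 + 7×2 + 5×4 = 150
Option 6: 5×5 + 6×4 + 7×2 + 5×3 + 6×6 + 5×4 + 7×3 + 5×5 = 180

Option 2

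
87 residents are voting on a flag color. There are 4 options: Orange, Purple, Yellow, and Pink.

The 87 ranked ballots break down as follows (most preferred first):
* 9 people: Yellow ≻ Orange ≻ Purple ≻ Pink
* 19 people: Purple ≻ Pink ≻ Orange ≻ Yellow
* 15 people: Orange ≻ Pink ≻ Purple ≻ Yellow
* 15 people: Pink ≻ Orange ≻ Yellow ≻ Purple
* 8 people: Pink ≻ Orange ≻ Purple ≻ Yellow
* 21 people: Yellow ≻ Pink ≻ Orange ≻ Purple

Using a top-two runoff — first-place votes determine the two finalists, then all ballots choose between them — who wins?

Pink

Round 1 first-place votes: Orange 15, Purple 19, Yellow 30, Pink 23. Yellow and Pink advance.
Runoff: Yellow is ranked above Pink on 30 ballots, Pink above Yellow on 57.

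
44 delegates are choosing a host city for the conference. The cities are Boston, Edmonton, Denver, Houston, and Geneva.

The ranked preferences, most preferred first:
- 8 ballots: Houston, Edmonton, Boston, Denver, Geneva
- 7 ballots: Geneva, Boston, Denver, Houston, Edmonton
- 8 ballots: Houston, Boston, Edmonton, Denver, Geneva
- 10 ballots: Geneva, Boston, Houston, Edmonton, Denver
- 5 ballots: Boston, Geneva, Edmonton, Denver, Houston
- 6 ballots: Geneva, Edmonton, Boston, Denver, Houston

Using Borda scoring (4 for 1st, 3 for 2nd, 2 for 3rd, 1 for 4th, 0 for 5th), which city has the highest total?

Boston

Boston: 8×2 + 7×3 + 8×3 + 10×3 + 5×4 + 6×2 = 123
Edmonton: 8×3 + 7×0 + 8×2 + 10×1 + 5×2 + 6×3 = 78
Denver: 8×1 + 7×2 + 8×1 + 10×0 + 5×1 + 6×1 = 41
Houston: 8×4 + 7×1 + 8×4 + 10×2 + 5×0 + 6×0 = 91
Geneva: 8×0 + 7×4 + 8×0 + 10×4 + 5×3 + 6×4 = 107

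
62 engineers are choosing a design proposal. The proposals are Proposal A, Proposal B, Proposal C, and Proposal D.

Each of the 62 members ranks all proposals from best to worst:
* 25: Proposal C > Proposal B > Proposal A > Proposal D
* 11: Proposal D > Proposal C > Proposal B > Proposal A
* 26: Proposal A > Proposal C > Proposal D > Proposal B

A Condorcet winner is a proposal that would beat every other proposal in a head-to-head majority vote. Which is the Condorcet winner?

Proposal C

Proposal C vs Proposal A: 36–26
Proposal C vs Proposal B: 62–0
Proposal C vs Proposal D: 51–11
Proposal C beats every other proposal.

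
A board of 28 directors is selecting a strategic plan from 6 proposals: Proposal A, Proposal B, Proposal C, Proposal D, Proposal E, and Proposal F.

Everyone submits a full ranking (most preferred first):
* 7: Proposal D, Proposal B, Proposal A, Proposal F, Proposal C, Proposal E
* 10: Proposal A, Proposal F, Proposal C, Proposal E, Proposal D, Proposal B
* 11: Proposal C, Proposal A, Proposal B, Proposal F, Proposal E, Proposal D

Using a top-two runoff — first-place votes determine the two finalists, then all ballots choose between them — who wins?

Proposal A

Round 1 first-place votes: Proposal A 10, Proposal B 0, Proposal C 11, Proposal D 7, Proposal E 0, Proposal F 0. Proposal C and Proposal A advance.
Runoff: Proposal C is ranked above Proposal A on 11 ballots, Proposal A above Proposal C on 17.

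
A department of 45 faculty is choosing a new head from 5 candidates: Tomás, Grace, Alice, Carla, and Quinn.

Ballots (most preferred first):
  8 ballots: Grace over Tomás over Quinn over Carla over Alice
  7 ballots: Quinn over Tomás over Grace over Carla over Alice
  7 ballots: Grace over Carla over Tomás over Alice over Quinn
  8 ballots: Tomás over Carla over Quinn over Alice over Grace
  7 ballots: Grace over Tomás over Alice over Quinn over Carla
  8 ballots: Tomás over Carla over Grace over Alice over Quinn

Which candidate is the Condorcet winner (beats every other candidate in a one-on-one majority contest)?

Tomás vs Grace: 23–22
Tomás vs Alice: 45–0
Tomás vs Carla: 38–7
Tomás vs Quinn: 38–7
Tomás beats every other candidate.

Tomás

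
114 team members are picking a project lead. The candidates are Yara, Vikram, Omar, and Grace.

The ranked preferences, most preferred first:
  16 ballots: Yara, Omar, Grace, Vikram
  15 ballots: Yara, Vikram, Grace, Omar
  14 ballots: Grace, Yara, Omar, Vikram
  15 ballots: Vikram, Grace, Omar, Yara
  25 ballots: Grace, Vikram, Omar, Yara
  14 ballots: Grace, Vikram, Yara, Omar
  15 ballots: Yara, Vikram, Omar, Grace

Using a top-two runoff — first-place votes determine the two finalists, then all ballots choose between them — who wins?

Round 1 first-place votes: Yara 46, Vikram 15, Omar 0, Grace 53. Grace and Yara advance.
Runoff: Grace is ranked above Yara on 68 ballots, Yara above Grace on 46.

Grace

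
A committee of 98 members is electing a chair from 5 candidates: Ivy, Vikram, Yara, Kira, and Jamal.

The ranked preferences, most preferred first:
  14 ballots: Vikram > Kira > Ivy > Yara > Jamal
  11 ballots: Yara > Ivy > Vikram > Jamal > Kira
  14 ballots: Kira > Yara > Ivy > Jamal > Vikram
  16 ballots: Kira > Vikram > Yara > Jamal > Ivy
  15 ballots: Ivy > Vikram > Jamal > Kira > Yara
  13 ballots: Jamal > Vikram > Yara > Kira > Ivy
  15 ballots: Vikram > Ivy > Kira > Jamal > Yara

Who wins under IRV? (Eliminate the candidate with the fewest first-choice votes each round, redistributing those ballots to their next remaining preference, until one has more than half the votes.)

Round 1: Ivy 15, Vikram 29, Yara 11, Kira 30, Jamal 13. Yara eliminated.
Round 2: Ivy 26, Vikram 29, Kira 30, Jamal 13. Jamal eliminated.
Round 3: Ivy 26, Vikram 42, Kira 30. Ivy eliminated.
Round 4: Vikram 68, Kira 30. Vikram has a majority (≥50).

Vikram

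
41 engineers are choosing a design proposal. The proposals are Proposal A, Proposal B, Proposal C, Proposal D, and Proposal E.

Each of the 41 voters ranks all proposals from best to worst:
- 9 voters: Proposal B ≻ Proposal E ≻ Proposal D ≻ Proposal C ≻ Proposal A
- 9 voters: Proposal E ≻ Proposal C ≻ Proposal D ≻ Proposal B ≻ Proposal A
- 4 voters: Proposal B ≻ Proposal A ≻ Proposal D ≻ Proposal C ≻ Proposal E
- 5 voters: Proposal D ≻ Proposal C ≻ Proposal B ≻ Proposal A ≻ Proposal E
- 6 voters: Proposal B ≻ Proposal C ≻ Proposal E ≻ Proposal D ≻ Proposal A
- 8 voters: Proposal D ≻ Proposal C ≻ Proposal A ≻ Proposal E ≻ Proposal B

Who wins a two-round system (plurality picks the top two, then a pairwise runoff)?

Round 1 first-place votes: Proposal A 0, Proposal B 19, Proposal C 0, Proposal D 13, Proposal E 9. Proposal B and Proposal D advance.
Runoff: Proposal B is ranked above Proposal D on 19 ballots, Proposal D above Proposal B on 22.

Proposal D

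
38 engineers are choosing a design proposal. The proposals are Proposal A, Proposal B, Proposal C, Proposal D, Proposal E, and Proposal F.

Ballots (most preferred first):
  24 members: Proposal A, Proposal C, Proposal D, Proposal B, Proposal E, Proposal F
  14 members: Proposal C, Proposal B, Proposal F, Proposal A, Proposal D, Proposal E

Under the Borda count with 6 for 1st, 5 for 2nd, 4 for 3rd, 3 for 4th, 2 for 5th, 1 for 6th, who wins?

Proposal A: 24×6 + 14×3 = 186
Proposal B: 24×3 + 14×5 = 142
Proposal C: 24×5 + 14×6 = 204
Proposal D: 24×4 + 14×2 = 124
Proposal E: 24×2 + 14×1 = 62
Proposal F: 24×1 + 14×4 = 80

Proposal C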